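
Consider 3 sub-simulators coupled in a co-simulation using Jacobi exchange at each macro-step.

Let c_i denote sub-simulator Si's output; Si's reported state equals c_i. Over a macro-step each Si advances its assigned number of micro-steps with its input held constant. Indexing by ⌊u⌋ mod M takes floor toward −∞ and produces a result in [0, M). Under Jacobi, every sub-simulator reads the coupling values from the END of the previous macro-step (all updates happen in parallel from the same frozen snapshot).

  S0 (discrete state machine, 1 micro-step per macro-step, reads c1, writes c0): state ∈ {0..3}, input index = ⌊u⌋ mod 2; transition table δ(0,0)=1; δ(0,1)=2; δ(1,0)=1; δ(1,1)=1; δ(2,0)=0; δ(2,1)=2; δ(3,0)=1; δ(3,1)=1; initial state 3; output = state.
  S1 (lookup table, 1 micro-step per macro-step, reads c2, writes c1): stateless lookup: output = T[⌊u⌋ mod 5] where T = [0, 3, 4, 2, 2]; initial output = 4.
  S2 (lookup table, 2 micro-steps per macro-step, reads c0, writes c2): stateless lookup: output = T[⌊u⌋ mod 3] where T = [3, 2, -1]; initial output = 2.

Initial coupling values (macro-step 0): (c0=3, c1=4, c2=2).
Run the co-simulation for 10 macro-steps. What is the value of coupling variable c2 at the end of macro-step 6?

macro 1: S0 reads c1=4 → after 1×micro: 1; S1 reads c2=2 → after 1×micro: 4; S2 reads c0=3 → after 2×micro: 3 ⇒ (c0=1, c1=4, c2=3)
macro 2: S0 reads c1=4 → after 1×micro: 1; S1 reads c2=3 → after 1×micro: 2; S2 reads c0=1 → after 2×micro: 2 ⇒ (c0=1, c1=2, c2=2)
macro 3: S0 reads c1=2 → after 1×micro: 1; S1 reads c2=2 → after 1×micro: 4; S2 reads c0=1 → after 2×micro: 2 ⇒ (c0=1, c1=4, c2=2)
macro 4: S0 reads c1=4 → after 1×micro: 1; S1 reads c2=2 → after 1×micro: 4; S2 reads c0=1 → after 2×micro: 2 ⇒ (c0=1, c1=4, c2=2)
macro 5: S0 reads c1=4 → after 1×micro: 1; S1 reads c2=2 → after 1×micro: 4; S2 reads c0=1 → after 2×micro: 2 ⇒ (c0=1, c1=4, c2=2)
macro 6: S0 reads c1=4 → after 1×micro: 1; S1 reads c2=2 → after 1×micro: 4; S2 reads c0=1 → after 2×micro: 2 ⇒ (c0=1, c1=4, c2=2)
macro 7: S0 reads c1=4 → after 1×micro: 1; S1 reads c2=2 → after 1×micro: 4; S2 reads c0=1 → after 2×micro: 2 ⇒ (c0=1, c1=4, c2=2)
macro 8: S0 reads c1=4 → after 1×micro: 1; S1 reads c2=2 → after 1×micro: 4; S2 reads c0=1 → after 2×micro: 2 ⇒ (c0=1, c1=4, c2=2)
macro 9: S0 reads c1=4 → after 1×micro: 1; S1 reads c2=2 → after 1×micro: 4; S2 reads c0=1 → after 2×micro: 2 ⇒ (c0=1, c1=4, c2=2)
macro 10: S0 reads c1=4 → after 1×micro: 1; S1 reads c2=2 → after 1×micro: 4; S2 reads c0=1 → after 2×micro: 2 ⇒ (c0=1, c1=4, c2=2)

c2 at macro-step 6 = 2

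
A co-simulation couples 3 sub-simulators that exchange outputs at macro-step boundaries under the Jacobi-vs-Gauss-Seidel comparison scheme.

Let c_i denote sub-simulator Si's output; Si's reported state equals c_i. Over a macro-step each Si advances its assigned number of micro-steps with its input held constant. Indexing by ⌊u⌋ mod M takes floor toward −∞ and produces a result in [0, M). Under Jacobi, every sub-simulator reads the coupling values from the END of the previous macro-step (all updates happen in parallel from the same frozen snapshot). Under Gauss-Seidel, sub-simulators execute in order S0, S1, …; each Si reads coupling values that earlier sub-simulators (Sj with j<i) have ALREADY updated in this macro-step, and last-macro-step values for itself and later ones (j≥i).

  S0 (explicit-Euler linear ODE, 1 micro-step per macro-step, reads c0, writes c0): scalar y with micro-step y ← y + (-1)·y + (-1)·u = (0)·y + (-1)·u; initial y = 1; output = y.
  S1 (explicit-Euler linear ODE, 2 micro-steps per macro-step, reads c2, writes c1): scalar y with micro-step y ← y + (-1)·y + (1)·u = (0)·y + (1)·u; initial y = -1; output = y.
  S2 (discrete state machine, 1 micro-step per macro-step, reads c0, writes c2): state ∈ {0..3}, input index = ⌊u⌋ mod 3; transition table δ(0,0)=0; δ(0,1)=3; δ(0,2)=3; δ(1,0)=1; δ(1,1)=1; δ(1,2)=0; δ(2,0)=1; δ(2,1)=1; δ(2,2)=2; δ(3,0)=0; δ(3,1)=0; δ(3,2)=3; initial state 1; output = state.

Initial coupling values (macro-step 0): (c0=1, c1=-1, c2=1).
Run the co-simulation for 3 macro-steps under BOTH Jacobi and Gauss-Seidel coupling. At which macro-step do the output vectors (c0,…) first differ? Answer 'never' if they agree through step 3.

first divergence at macro-step: 1

[Jacobi] macro 1: S0 reads c0=1 → after 1×micro: -1; S1 reads c2=1 → after 2×micro: 1; S2 reads c0=1 → after 1×micro: 1 ⇒ (c0=-1, c1=1, c2=1)
[Jacobi] macro 2: S0 reads c0=-1 → after 1×micro: 1; S1 reads c2=1 → after 2×micro: 1; S2 reads c0=-1 → after 1×micro: 0 ⇒ (c0=1, c1=1, c2=0)
[Jacobi] macro 3: S0 reads c0=1 → after 1×micro: -1; S1 reads c2=0 → after 2×micro: 0; S2 reads c0=1 → after 1×micro: 3 ⇒ (c0=-1, c1=0, c2=3)
[Gauss-Seidel] macro 1: S0 reads c0=1 → after 1×micro: -1; S1 reads c2=1 → after 2×micro: 1; S2 reads c0=-1 → after 1×micro: 0 ⇒ (c0=-1, c1=1, c2=0)
[Gauss-Seidel] macro 2: S0 reads c0=-1 → after 1×micro: 1; S1 reads c2=0 → after 2×micro: 0; S2 reads c0=1 → after 1×micro: 3 ⇒ (c0=1, c1=0, c2=3)
[Gauss-Seidel] macro 3: S0 reads c0=1 → after 1×micro: -1; S1 reads c2=3 → after 2×micro: 3; S2 reads c0=-1 → after 1×micro: 3 ⇒ (c0=-1, c1=3, c2=3)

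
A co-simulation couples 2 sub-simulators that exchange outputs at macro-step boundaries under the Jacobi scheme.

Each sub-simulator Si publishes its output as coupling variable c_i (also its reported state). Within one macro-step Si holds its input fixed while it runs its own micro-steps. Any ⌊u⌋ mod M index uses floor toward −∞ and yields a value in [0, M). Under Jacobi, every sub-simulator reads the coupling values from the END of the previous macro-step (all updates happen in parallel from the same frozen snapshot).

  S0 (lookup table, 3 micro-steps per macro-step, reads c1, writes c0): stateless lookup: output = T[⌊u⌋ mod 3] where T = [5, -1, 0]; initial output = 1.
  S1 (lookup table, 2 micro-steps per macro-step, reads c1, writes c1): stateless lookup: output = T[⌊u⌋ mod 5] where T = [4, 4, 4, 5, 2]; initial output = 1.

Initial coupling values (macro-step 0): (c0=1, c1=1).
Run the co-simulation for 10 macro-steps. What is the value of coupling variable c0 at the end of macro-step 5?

macro 1: S0 reads c1=1 → after 3×micro: -1; S1 reads c1=1 → after 2×micro: 4 ⇒ (c0=-1, c1=4)
macro 2: S0 reads c1=4 → after 3×micro: -1; S1 reads c1=4 → after 2×micro: 2 ⇒ (c0=-1, c1=2)
macro 3: S0 reads c1=2 → after 3×micro: 0; S1 reads c1=2 → after 2×micro: 4 ⇒ (c0=0, c1=4)
macro 4: S0 reads c1=4 → after 3×micro: -1; S1 reads c1=4 → after 2×micro: 2 ⇒ (c0=-1, c1=2)
macro 5: S0 reads c1=2 → after 3×micro: 0; S1 reads c1=2 → after 2×micro: 4 ⇒ (c0=0, c1=4)
macro 6: S0 reads c1=4 → after 3×micro: -1; S1 reads c1=4 → after 2×micro: 2 ⇒ (c0=-1, c1=2)
macro 7: S0 reads c1=2 → after 3×micro: 0; S1 reads c1=2 → after 2×micro: 4 ⇒ (c0=0, c1=4)
macro 8: S0 reads c1=4 → after 3×micro: -1; S1 reads c1=4 → after 2×micro: 2 ⇒ (c0=-1, c1=2)
macro 9: S0 reads c1=2 → after 3×micro: 0; S1 reads c1=2 → after 2×micro: 4 ⇒ (c0=0, c1=4)
macro 10: S0 reads c1=4 → after 3×micro: -1; S1 reads c1=4 → after 2×micro: 2 ⇒ (c0=-1, c1=2)

c0 at macro-step 5 = 0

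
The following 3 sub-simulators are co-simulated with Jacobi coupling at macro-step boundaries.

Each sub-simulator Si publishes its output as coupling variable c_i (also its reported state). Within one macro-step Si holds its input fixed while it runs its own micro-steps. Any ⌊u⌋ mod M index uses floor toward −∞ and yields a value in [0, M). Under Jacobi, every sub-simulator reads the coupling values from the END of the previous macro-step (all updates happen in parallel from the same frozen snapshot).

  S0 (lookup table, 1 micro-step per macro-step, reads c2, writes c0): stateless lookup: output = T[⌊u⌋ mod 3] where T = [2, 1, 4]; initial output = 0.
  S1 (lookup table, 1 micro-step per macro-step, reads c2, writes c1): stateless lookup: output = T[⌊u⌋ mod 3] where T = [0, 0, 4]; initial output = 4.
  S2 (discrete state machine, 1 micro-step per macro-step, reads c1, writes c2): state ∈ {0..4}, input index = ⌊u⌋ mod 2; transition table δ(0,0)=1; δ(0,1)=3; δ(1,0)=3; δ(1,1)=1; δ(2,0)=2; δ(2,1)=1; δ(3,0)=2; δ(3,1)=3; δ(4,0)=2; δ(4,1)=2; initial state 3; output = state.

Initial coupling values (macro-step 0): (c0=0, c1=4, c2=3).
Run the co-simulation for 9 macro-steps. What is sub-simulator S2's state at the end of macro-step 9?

S2 state at macro-step 9 = 2

macro 1: S0 reads c2=3 → after 1×micro: 2; S1 reads c2=3 → after 1×micro: 0; S2 reads c1=4 → after 1×micro: 2 ⇒ (c0=2, c1=0, c2=2)
macro 2: S0 reads c2=2 → after 1×micro: 4; S1 reads c2=2 → after 1×micro: 4; S2 reads c1=0 → after 1×micro: 2 ⇒ (c0=4, c1=4, c2=2)
macro 3: S0 reads c2=2 → after 1×micro: 4; S1 reads c2=2 → after 1×micro: 4; S2 reads c1=4 → after 1×micro: 2 ⇒ (c0=4, c1=4, c2=2)
macro 4: S0 reads c2=2 → after 1×micro: 4; S1 reads c2=2 → after 1×micro: 4; S2 reads c1=4 → after 1×micro: 2 ⇒ (c0=4, c1=4, c2=2)
macro 5: S0 reads c2=2 → after 1×micro: 4; S1 reads c2=2 → after 1×micro: 4; S2 reads c1=4 → after 1×micro: 2 ⇒ (c0=4, c1=4, c2=2)
macro 6: S0 reads c2=2 → after 1×micro: 4; S1 reads c2=2 → after 1×micro: 4; S2 reads c1=4 → after 1×micro: 2 ⇒ (c0=4, c1=4, c2=2)
macro 7: S0 reads c2=2 → after 1×micro: 4; S1 reads c2=2 → after 1×micro: 4; S2 reads c1=4 → after 1×micro: 2 ⇒ (c0=4, c1=4, c2=2)
macro 8: S0 reads c2=2 → after 1×micro: 4; S1 reads c2=2 → after 1×micro: 4; S2 reads c1=4 → after 1×micro: 2 ⇒ (c0=4, c1=4, c2=2)
macro 9: S0 reads c2=2 → after 1×micro: 4; S1 reads c2=2 → after 1×micro: 4; S2 reads c1=4 → after 1×micro: 2 ⇒ (c0=4, c1=4, c2=2)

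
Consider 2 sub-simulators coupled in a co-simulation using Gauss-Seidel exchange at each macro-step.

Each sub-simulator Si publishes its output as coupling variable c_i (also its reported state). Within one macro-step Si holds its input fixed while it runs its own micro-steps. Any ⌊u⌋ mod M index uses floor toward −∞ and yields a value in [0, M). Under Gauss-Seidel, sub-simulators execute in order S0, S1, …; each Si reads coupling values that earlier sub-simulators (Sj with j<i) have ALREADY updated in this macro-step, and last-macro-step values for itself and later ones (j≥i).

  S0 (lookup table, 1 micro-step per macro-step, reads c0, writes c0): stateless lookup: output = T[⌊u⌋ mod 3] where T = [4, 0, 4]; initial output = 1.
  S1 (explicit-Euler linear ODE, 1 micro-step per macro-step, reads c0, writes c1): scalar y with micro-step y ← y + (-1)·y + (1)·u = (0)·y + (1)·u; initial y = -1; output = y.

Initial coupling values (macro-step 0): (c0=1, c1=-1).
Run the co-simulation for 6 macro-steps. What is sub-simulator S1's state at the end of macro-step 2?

macro 1: S0 reads c0=1 → after 1×micro: 0; S1 reads c0=0 → after 1×micro: 0 ⇒ (c0=0, c1=0)
macro 2: S0 reads c0=0 → after 1×micro: 4; S1 reads c0=4 → after 1×micro: 4 ⇒ (c0=4, c1=4)
macro 3: S0 reads c0=4 → after 1×micro: 0; S1 reads c0=0 → after 1×micro: 0 ⇒ (c0=0, c1=0)
macro 4: S0 reads c0=0 → after 1×micro: 4; S1 reads c0=4 → after 1×micro: 4 ⇒ (c0=4, c1=4)
macro 5: S0 reads c0=4 → after 1×micro: 0; S1 reads c0=0 → after 1×micro: 0 ⇒ (c0=0, c1=0)
macro 6: S0 reads c0=0 → after 1×micro: 4; S1 reads c0=4 → after 1×micro: 4 ⇒ (c0=4, c1=4)

S1 state at macro-step 2 = 4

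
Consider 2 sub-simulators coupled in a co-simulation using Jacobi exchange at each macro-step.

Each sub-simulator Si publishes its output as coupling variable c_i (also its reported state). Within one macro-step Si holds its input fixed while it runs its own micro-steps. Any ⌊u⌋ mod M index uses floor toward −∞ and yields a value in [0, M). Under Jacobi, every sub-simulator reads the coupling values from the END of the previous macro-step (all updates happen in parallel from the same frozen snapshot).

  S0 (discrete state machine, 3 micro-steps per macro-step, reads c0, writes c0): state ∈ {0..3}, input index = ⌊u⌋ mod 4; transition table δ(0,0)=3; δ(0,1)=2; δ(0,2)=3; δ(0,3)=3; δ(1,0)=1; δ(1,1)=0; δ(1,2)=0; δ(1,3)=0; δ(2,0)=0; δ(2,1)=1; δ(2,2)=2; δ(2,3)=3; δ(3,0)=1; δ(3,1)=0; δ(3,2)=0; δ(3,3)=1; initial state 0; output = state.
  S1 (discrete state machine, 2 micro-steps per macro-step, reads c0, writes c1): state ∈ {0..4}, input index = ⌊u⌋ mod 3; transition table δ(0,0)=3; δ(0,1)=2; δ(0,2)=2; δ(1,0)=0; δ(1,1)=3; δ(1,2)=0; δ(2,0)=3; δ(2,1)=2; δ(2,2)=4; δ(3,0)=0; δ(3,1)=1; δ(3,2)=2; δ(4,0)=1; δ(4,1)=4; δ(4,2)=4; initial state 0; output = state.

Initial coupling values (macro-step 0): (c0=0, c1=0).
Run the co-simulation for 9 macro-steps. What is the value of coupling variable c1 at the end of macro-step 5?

macro 1: S0 reads c0=0 → after 3×micro: 1; S1 reads c0=0 → after 2×micro: 0 ⇒ (c0=1, c1=0)
macro 2: S0 reads c0=1 → after 3×micro: 1; S1 reads c0=1 → after 2×micro: 2 ⇒ (c0=1, c1=2)
macro 3: S0 reads c0=1 → after 3×micro: 1; S1 reads c0=1 → after 2×micro: 2 ⇒ (c0=1, c1=2)
macro 4: S0 reads c0=1 → after 3×micro: 1; S1 reads c0=1 → after 2×micro: 2 ⇒ (c0=1, c1=2)
macro 5: S0 reads c0=1 → after 3×micro: 1; S1 reads c0=1 → after 2×micro: 2 ⇒ (c0=1, c1=2)
macro 6: S0 reads c0=1 → after 3×micro: 1; S1 reads c0=1 → after 2×micro: 2 ⇒ (c0=1, c1=2)
macro 7: S0 reads c0=1 → after 3×micro: 1; S1 reads c0=1 → after 2×micro: 2 ⇒ (c0=1, c1=2)
macro 8: S0 reads c0=1 → after 3×micro: 1; S1 reads c0=1 → after 2×micro: 2 ⇒ (c0=1, c1=2)
macro 9: S0 reads c0=1 → after 3×micro: 1; S1 reads c0=1 → after 2×micro: 2 ⇒ (c0=1, c1=2)

c1 at macro-step 5 = 2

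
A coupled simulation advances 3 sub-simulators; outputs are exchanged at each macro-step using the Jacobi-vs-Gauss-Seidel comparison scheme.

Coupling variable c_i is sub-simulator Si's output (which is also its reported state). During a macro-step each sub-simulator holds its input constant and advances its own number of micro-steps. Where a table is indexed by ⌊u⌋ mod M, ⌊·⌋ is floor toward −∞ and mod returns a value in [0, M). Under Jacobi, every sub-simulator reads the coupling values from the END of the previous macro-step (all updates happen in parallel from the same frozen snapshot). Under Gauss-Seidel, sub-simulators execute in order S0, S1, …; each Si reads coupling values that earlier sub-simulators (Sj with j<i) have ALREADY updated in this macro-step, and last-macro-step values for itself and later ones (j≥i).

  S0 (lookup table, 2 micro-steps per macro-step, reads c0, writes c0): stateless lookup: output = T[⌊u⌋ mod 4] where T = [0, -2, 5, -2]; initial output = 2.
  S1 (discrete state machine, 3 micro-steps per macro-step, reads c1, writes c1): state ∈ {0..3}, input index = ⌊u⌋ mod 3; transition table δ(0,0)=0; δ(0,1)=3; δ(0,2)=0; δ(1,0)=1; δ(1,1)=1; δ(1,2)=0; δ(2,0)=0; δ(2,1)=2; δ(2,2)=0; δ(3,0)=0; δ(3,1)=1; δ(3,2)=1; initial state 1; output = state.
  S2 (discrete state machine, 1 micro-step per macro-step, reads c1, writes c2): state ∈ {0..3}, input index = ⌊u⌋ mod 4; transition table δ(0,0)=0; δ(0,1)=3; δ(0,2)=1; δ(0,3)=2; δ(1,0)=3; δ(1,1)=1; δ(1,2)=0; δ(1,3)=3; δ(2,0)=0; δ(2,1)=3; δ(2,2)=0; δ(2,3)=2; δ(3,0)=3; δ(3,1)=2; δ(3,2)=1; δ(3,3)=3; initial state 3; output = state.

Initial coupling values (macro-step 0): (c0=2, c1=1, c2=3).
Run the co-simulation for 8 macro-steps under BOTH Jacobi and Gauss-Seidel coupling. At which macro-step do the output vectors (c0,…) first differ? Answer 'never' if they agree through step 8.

[Jacobi] macro 1: S0 reads c0=2 → after 2×micro: 5; S1 reads c1=1 → after 3×micro: 1; S2 reads c1=1 → after 1×micro: 2 ⇒ (c0=5, c1=1, c2=2)
[Jacobi] macro 2: S0 reads c0=5 → after 2×micro: -2; S1 reads c1=1 → after 3×micro: 1; S2 reads c1=1 → after 1×micro: 3 ⇒ (c0=-2, c1=1, c2=3)
[Jacobi] macro 3: S0 reads c0=-2 → after 2×micro: 5; S1 reads c1=1 → after 3×micro: 1; S2 reads c1=1 → after 1×micro: 2 ⇒ (c0=5, c1=1, c2=2)
[Jacobi] macro 4: S0 reads c0=5 → after 2×micro: -2; S1 reads c1=1 → after 3×micro: 1; S2 reads c1=1 → after 1×micro: 3 ⇒ (c0=-2, c1=1, c2=3)
[Jacobi] macro 5: S0 reads c0=-2 → after 2×micro: 5; S1 reads c1=1 → after 3×micro: 1; S2 reads c1=1 → after 1×micro: 2 ⇒ (c0=5, c1=1, c2=2)
[Jacobi] macro 6: S0 reads c0=5 → after 2×micro: -2; S1 reads c1=1 → after 3×micro: 1; S2 reads c1=1 → after 1×micro: 3 ⇒ (c0=-2, c1=1, c2=3)
[Jacobi] macro 7: S0 reads c0=-2 → after 2×micro: 5; S1 reads c1=1 → after 3×micro: 1; S2 reads c1=1 → after 1×micro: 2 ⇒ (c0=5, c1=1, c2=2)
[Jacobi] macro 8: S0 reads c0=5 → after 2×micro: -2; S1 reads c1=1 → after 3×micro: 1; S2 reads c1=1 → after 1×micro: 3 ⇒ (c0=-2, c1=1, c2=3)
[Gauss-Seidel] macro 1: S0 reads c0=2 → after 2×micro: 5; S1 reads c1=1 → after 3×micro: 1; S2 reads c1=1 → after 1×micro: 2 ⇒ (c0=5, c1=1, c2=2)
[Gauss-Seidel] macro 2: S0 reads c0=5 → after 2×micro: -2; S1 reads c1=1 → after 3×micro: 1; S2 reads c1=1 → after 1×micro: 3 ⇒ (c0=-2, c1=1, c2=3)
[Gauss-Seidel] macro 3: S0 reads c0=-2 → after 2×micro: 5; S1 reads c1=1 → after 3×micro: 1; S2 reads c1=1 → after 1×micro: 2 ⇒ (c0=5, c1=1, c2=2)
[Gauss-Seidel] macro 4: S0 reads c0=5 → after 2×micro: -2; S1 reads c1=1 → after 3×micro: 1; S2 reads c1=1 → after 1×micro: 3 ⇒ (c0=-2, c1=1, c2=3)
[Gauss-Seidel] macro 5: S0 reads c0=-2 → after 2×micro: 5; S1 reads c1=1 → after 3×micro: 1; S2 reads c1=1 → after 1×micro: 2 ⇒ (c0=5, c1=1, c2=2)
[Gauss-Seidel] macro 6: S0 reads c0=5 → after 2×micro: -2; S1 reads c1=1 → after 3×micro: 1; S2 reads c1=1 → after 1×micro: 3 ⇒ (c0=-2, c1=1, c2=3)
[Gauss-Seidel] macro 7: S0 reads c0=-2 → after 2×micro: 5; S1 reads c1=1 → after 3×micro: 1; S2 reads c1=1 → after 1×micro: 2 ⇒ (c0=5, c1=1, c2=2)
[Gauss-Seidel] macro 8: S0 reads c0=5 → after 2×micro: -2; S1 reads c1=1 → after 3×micro: 1; S2 reads c1=1 → after 1×micro: 3 ⇒ (c0=-2, c1=1, c2=3)

first divergence at macro-step: never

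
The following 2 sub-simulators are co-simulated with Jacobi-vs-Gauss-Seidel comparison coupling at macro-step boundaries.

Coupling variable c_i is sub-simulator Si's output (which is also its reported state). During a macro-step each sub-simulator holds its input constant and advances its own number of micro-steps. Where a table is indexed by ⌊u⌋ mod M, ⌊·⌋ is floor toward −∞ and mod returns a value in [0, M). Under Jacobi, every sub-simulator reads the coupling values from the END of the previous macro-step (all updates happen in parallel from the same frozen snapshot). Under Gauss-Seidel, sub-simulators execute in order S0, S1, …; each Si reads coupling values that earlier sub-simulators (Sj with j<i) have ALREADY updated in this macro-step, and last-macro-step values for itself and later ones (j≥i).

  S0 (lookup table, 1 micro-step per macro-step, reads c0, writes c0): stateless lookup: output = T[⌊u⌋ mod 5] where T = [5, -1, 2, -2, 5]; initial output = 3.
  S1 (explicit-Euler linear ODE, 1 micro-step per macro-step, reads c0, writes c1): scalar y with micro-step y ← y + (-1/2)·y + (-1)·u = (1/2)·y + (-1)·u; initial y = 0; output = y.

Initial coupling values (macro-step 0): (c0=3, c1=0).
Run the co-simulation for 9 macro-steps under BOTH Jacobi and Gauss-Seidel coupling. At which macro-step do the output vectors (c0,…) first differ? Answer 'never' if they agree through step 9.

[Jacobi] macro 1: S0 reads c0=3 → after 1×micro: -2; S1 reads c0=3 → after 1×micro: -3 ⇒ (c0=-2, c1=-3)
[Jacobi] macro 2: S0 reads c0=-2 → after 1×micro: -2; S1 reads c0=-2 → after 1×micro: 1/2 ⇒ (c0=-2, c1=1/2)
[Jacobi] macro 3: S0 reads c0=-2 → after 1×micro: -2; S1 reads c0=-2 → after 1×micro: 9/4 ⇒ (c0=-2, c1=9/4)
[Jacobi] macro 4: S0 reads c0=-2 → after 1×micro: -2; S1 reads c0=-2 → after 1×micro: 25/8 ⇒ (c0=-2, c1=25/8)
[Jacobi] macro 5: S0 reads c0=-2 → after 1×micro: -2; S1 reads c0=-2 → after 1×micro: 57/16 ⇒ (c0=-2, c1=57/16)
[Jacobi] macro 6: S0 reads c0=-2 → after 1×micro: -2; S1 reads c0=-2 → after 1×micro: 121/32 ⇒ (c0=-2, c1=121/32)
[Jacobi] macro 7: S0 reads c0=-2 → after 1×micro: -2; S1 reads c0=-2 → after 1×micro: 249/64 ⇒ (c0=-2, c1=249/64)
[Jacobi] macro 8: S0 reads c0=-2 → after 1×micro: -2; S1 reads c0=-2 → after 1×micro: 505/128 ⇒ (c0=-2, c1=505/128)
[Jacobi] macro 9: S0 reads c0=-2 → after 1×micro: -2; S1 reads c0=-2 → after 1×micro: 1017/256 ⇒ (c0=-2, c1=1017/256)
[Gauss-Seidel] macro 1: S0 reads c0=3 → after 1×micro: -2; S1 reads c0=-2 → after 1×micro: 2 ⇒ (c0=-2, c1=2)
[Gauss-Seidel] macro 2: S0 reads c0=-2 → after 1×micro: -2; S1 reads c0=-2 → after 1×micro: 3 ⇒ (c0=-2, c1=3)
[Gauss-Seidel] macro 3: S0 reads c0=-2 → after 1×micro: -2; S1 reads c0=-2 → after 1×micro: 7/2 ⇒ (c0=-2, c1=7/2)
[Gauss-Seidel] macro 4: S0 reads c0=-2 → after 1×micro: -2; S1 reads c0=-2 → after 1×micro: 15/4 ⇒ (c0=-2, c1=15/4)
[Gauss-Seidel] macro 5: S0 reads c0=-2 → after 1×micro: -2; S1 reads c0=-2 → after 1×micro: 31/8 ⇒ (c0=-2, c1=31/8)
[Gauss-Seidel] macro 6: S0 reads c0=-2 → after 1×micro: -2; S1 reads c0=-2 → after 1×micro: 63/16 ⇒ (c0=-2, c1=63/16)
[Gauss-Seidel] macro 7: S0 reads c0=-2 → after 1×micro: -2; S1 reads c0=-2 → after 1×micro: 127/32 ⇒ (c0=-2, c1=127/32)
[Gauss-Seidel] macro 8: S0 reads c0=-2 → after 1×micro: -2; S1 reads c0=-2 → after 1×micro: 255/64 ⇒ (c0=-2, c1=255/64)
[Gauss-Seidel] macro 9: S0 reads c0=-2 → after 1×micro: -2; S1 reads c0=-2 → after 1×micro: 511/128 ⇒ (c0=-2, c1=511/128)

first divergence at macro-step: 1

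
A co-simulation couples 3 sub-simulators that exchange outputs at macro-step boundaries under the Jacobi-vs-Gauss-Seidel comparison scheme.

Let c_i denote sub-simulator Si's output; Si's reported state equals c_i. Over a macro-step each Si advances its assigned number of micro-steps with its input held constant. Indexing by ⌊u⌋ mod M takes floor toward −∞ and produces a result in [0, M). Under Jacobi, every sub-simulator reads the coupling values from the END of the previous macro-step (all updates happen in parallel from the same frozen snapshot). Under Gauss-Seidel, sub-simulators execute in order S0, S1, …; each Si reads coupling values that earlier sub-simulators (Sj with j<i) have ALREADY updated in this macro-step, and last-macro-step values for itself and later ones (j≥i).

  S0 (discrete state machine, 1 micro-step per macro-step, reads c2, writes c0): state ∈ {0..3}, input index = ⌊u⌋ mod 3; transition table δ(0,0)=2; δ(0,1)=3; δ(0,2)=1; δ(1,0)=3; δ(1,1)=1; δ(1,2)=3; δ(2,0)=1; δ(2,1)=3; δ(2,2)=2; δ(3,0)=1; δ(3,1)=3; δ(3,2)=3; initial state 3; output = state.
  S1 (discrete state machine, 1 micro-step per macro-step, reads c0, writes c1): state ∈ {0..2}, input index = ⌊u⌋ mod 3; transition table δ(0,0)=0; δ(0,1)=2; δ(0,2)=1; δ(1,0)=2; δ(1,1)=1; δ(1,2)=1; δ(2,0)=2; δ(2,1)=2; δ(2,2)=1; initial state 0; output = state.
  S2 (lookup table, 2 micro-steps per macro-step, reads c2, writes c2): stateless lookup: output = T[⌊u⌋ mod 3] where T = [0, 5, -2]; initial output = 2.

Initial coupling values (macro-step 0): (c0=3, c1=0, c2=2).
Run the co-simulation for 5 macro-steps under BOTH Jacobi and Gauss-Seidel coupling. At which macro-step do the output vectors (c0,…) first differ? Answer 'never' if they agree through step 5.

[Jacobi] macro 1: S0 reads c2=2 → after 1×micro: 3; S1 reads c0=3 → after 1×micro: 0; S2 reads c2=2 → after 2×micro: -2 ⇒ (c0=3, c1=0, c2=-2)
[Jacobi] macro 2: S0 reads c2=-2 → after 1×micro: 3; S1 reads c0=3 → after 1×micro: 0; S2 reads c2=-2 → after 2×micro: 5 ⇒ (c0=3, c1=0, c2=5)
[Jacobi] macro 3: S0 reads c2=5 → after 1×micro: 3; S1 reads c0=3 → after 1×micro: 0; S2 reads c2=5 → after 2×micro: -2 ⇒ (c0=3, c1=0, c2=-2)
[Jacobi] macro 4: S0 reads c2=-2 → after 1×micro: 3; S1 reads c0=3 → after 1×micro: 0; S2 reads c2=-2 → after 2×micro: 5 ⇒ (c0=3, c1=0, c2=5)
[Jacobi] macro 5: S0 reads c2=5 → after 1×micro: 3; S1 reads c0=3 → after 1×micro: 0; S2 reads c2=5 → after 2×micro: -2 ⇒ (c0=3, c1=0, c2=-2)
[Gauss-Seidel] macro 1: S0 reads c2=2 → after 1×micro: 3; S1 reads c0=3 → after 1×micro: 0; S2 reads c2=2 → after 2×micro: -2 ⇒ (c0=3, c1=0, c2=-2)
[Gauss-Seidel] macro 2: S0 reads c2=-2 → after 1×micro: 3; S1 reads c0=3 → after 1×micro: 0; S2 reads c2=-2 → after 2×micro: 5 ⇒ (c0=3, c1=0, c2=5)
[Gauss-Seidel] macro 3: S0 reads c2=5 → after 1×micro: 3; S1 reads c0=3 → after 1×micro: 0; S2 reads c2=5 → after 2×micro: -2 ⇒ (c0=3, c1=0, c2=-2)
[Gauss-Seidel] macro 4: S0 reads c2=-2 → after 1×micro: 3; S1 reads c0=3 → after 1×micro: 0; S2 reads c2=-2 → after 2×micro: 5 ⇒ (c0=3, c1=0, c2=5)
[Gauss-Seidel] macro 5: S0 reads c2=5 → after 1×micro: 3; S1 reads c0=3 → after 1×micro: 0; S2 reads c2=5 → after 2×micro: -2 ⇒ (c0=3, c1=0, c2=-2)

first divergence at macro-step: never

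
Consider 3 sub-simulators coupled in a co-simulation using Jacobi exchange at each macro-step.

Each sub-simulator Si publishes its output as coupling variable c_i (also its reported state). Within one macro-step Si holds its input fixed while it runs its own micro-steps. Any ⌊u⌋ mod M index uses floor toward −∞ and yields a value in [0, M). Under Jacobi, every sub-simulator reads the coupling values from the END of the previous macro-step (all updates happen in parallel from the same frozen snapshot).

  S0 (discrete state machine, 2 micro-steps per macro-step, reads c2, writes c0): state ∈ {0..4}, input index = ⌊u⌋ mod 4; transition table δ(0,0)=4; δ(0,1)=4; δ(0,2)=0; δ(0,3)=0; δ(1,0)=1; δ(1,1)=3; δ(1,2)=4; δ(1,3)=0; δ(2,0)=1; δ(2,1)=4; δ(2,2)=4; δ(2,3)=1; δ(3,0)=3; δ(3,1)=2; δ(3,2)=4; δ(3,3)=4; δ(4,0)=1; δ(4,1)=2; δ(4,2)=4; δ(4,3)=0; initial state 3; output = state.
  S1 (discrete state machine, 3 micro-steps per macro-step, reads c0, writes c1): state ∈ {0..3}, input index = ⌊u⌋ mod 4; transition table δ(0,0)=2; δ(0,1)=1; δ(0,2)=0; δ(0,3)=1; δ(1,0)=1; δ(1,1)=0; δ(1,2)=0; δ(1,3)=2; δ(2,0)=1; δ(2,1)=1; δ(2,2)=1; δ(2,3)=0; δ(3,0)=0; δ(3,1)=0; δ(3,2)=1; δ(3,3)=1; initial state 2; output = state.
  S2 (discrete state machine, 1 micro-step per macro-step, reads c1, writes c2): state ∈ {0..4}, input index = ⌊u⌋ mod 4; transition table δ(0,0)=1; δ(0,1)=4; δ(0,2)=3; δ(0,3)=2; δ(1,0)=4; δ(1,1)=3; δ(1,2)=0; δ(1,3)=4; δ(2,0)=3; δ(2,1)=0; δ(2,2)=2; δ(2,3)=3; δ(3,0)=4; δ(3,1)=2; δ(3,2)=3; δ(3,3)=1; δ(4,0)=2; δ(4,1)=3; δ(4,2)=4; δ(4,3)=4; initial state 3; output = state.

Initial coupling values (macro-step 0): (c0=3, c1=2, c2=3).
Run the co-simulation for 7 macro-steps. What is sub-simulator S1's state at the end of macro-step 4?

S1 state at macro-step 4 = 1

macro 1: S0 reads c2=3 → after 2×micro: 0; S1 reads c0=3 → after 3×micro: 2; S2 reads c1=2 → after 1×micro: 3 ⇒ (c0=0, c1=2, c2=3)
macro 2: S0 reads c2=3 → after 2×micro: 0; S1 reads c0=0 → after 3×micro: 1; S2 reads c1=2 → after 1×micro: 3 ⇒ (c0=0, c1=1, c2=3)
macro 3: S0 reads c2=3 → after 2×micro: 0; S1 reads c0=0 → after 3×micro: 1; S2 reads c1=1 → after 1×micro: 2 ⇒ (c0=0, c1=1, c2=2)
macro 4: S0 reads c2=2 → after 2×micro: 0; S1 reads c0=0 → after 3×micro: 1; S2 reads c1=1 → after 1×micro: 0 ⇒ (c0=0, c1=1, c2=0)
macro 5: S0 reads c2=0 → after 2×micro: 1; S1 reads c0=0 → after 3×micro: 1; S2 reads c1=1 → after 1×micro: 4 ⇒ (c0=1, c1=1, c2=4)
macro 6: S0 reads c2=4 → after 2×micro: 1; S1 reads c0=1 → after 3×micro: 0; S2 reads c1=1 → after 1×micro: 3 ⇒ (c0=1, c1=0, c2=3)
macro 7: S0 reads c2=3 → after 2×micro: 0; S1 reads c0=1 → after 3×micro: 1; S2 reads c1=0 → after 1×micro: 4 ⇒ (c0=0, c1=1, c2=4)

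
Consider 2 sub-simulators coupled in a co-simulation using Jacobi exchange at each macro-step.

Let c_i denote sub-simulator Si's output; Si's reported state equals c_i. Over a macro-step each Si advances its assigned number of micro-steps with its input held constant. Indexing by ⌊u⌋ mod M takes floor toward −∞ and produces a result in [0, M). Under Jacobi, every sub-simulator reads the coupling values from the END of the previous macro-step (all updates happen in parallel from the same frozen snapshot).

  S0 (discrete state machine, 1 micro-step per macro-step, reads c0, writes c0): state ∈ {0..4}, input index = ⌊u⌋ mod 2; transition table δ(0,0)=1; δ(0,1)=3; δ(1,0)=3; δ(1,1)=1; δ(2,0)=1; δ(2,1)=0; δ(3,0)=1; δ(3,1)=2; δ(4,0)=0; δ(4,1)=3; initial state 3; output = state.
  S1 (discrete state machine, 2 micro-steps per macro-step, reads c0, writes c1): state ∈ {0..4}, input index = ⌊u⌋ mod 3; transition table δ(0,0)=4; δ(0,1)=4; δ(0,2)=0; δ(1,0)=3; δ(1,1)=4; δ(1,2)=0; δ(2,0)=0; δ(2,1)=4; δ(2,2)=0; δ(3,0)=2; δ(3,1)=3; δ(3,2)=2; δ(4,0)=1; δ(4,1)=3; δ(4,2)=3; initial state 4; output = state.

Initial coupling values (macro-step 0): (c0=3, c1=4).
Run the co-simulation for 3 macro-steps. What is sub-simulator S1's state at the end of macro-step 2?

S1 state at macro-step 2 = 0

macro 1: S0 reads c0=3 → after 1×micro: 2; S1 reads c0=3 → after 2×micro: 3 ⇒ (c0=2, c1=3)
macro 2: S0 reads c0=2 → after 1×micro: 1; S1 reads c0=2 → after 2×micro: 0 ⇒ (c0=1, c1=0)
macro 3: S0 reads c0=1 → after 1×micro: 1; S1 reads c0=1 → after 2×micro: 3 ⇒ (c0=1, c1=3)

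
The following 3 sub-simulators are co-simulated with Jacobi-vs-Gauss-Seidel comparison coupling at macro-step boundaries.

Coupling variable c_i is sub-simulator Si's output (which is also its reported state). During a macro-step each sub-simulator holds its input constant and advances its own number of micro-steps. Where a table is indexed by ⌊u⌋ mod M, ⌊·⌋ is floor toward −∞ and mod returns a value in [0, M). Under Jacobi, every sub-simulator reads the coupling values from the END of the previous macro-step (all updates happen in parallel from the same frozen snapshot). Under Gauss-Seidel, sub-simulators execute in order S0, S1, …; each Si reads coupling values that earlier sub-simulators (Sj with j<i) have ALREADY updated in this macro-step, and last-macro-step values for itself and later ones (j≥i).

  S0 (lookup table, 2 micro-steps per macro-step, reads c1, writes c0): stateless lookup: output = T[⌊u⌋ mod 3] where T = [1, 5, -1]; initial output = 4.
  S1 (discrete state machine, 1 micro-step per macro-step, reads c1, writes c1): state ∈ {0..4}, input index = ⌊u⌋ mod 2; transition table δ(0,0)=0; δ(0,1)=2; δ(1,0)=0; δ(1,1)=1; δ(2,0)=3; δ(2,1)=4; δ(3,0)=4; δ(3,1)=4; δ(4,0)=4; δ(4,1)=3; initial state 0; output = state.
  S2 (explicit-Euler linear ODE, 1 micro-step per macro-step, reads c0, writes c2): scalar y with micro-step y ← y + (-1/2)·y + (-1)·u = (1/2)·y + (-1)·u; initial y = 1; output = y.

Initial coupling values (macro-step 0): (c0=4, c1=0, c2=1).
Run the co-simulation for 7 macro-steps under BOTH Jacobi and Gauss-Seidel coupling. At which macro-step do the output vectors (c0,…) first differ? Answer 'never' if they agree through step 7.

first divergence at macro-step: 1

[Jacobi] macro 1: S0 reads c1=0 → after 2×micro: 1; S1 reads c1=0 → after 1×micro: 0; S2 reads c0=4 → after 1×micro: -7/2 ⇒ (c0=1, c1=0, c2=-7/2)
[Jacobi] macro 2: S0 reads c1=0 → after 2×micro: 1; S1 reads c1=0 → after 1×micro: 0; S2 reads c0=1 → after 1×micro: -11/4 ⇒ (c0=1, c1=0, c2=-11/4)
[Jacobi] macro 3: S0 reads c1=0 → after 2×micro: 1; S1 reads c1=0 → after 1×micro: 0; S2 reads c0=1 → after 1×micro: -19/8 ⇒ (c0=1, c1=0, c2=-19/8)
[Jacobi] macro 4: S0 reads c1=0 → after 2×micro: 1; S1 reads c1=0 → after 1×micro: 0; S2 reads c0=1 → after 1×micro: -35/16 ⇒ (c0=1, c1=0, c2=-35/16)
[Jacobi] macro 5: S0 reads c1=0 → after 2×micro: 1; S1 reads c1=0 → after 1×micro: 0; S2 reads c0=1 → after 1×micro: -67/32 ⇒ (c0=1, c1=0, c2=-67/32)
[Jacobi] macro 6: S0 reads c1=0 → after 2×micro: 1; S1 reads c1=0 → after 1×micro: 0; S2 reads c0=1 → after 1×micro: -131/64 ⇒ (c0=1, c1=0, c2=-131/64)
[Jacobi] macro 7: S0 reads c1=0 → after 2×micro: 1; S1 reads c1=0 → after 1×micro: 0; S2 reads c0=1 → after 1×micro: -259/128 ⇒ (c0=1, c1=0, c2=-259/128)
[Gauss-Seidel] macro 1: S0 reads c1=0 → after 2×micro: 1; S1 reads c1=0 → after 1×micro: 0; S2 reads c0=1 → after 1×micro: -1/2 ⇒ (c0=1, c1=0, c2=-1/2)
[Gauss-Seidel] macro 2: S0 reads c1=0 → after 2×micro: 1; S1 reads c1=0 → after 1×micro: 0; S2 reads c0=1 → after 1×micro: -5/4 ⇒ (c0=1, c1=0, c2=-5/4)
[Gauss-Seidel] macro 3: S0 reads c1=0 → after 2×micro: 1; S1 reads c1=0 → after 1×micro: 0; S2 reads c0=1 → after 1×micro: -13/8 ⇒ (c0=1, c1=0, c2=-13/8)
[Gauss-Seidel] macro 4: S0 reads c1=0 → after 2×micro: 1; S1 reads c1=0 → after 1×micro: 0; S2 reads c0=1 → after 1×micro: -29/16 ⇒ (c0=1, c1=0, c2=-29/16)
[Gauss-Seidel] macro 5: S0 reads c1=0 → after 2×micro: 1; S1 reads c1=0 → after 1×micro: 0; S2 reads c0=1 → after 1×micro: -61/32 ⇒ (c0=1, c1=0, c2=-61/32)
[Gauss-Seidel] macro 6: S0 reads c1=0 → after 2×micro: 1; S1 reads c1=0 → after 1×micro: 0; S2 reads c0=1 → after 1×micro: -125/64 ⇒ (c0=1, c1=0, c2=-125/64)
[Gauss-Seidel] macro 7: S0 reads c1=0 → after 2×micro: 1; S1 reads c1=0 → after 1×micro: 0; S2 reads c0=1 → after 1×micro: -253/128 ⇒ (c0=1, c1=0, c2=-253/128)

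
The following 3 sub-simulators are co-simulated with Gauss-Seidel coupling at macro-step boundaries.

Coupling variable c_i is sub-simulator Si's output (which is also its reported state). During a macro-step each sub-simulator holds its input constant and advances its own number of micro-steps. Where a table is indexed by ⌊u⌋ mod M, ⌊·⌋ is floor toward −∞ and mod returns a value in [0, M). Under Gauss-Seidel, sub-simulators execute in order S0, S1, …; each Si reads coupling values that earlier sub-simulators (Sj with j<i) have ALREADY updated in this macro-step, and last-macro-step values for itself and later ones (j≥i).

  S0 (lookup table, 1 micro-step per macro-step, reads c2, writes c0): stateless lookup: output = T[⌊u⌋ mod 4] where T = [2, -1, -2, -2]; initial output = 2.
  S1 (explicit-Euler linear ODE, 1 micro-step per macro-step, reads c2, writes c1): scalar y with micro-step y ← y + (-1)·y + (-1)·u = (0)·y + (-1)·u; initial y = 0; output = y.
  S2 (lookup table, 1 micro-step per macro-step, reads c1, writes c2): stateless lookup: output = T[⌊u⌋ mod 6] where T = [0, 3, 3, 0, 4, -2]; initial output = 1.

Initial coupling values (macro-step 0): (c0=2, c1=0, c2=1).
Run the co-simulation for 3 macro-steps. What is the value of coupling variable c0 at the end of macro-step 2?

macro 1: S0 reads c2=1 → after 1×micro: -1; S1 reads c2=1 → after 1×micro: -1; S2 reads c1=-1 → after 1×micro: -2 ⇒ (c0=-1, c1=-1, c2=-2)
macro 2: S0 reads c2=-2 → after 1×micro: -2; S1 reads c2=-2 → after 1×micro: 2; S2 reads c1=2 → after 1×micro: 3 ⇒ (c0=-2, c1=2, c2=3)
macro 3: S0 reads c2=3 → after 1×micro: -2; S1 reads c2=3 → after 1×micro: -3; S2 reads c1=-3 → after 1×micro: 0 ⇒ (c0=-2, c1=-3, c2=0)

c0 at macro-step 2 = -2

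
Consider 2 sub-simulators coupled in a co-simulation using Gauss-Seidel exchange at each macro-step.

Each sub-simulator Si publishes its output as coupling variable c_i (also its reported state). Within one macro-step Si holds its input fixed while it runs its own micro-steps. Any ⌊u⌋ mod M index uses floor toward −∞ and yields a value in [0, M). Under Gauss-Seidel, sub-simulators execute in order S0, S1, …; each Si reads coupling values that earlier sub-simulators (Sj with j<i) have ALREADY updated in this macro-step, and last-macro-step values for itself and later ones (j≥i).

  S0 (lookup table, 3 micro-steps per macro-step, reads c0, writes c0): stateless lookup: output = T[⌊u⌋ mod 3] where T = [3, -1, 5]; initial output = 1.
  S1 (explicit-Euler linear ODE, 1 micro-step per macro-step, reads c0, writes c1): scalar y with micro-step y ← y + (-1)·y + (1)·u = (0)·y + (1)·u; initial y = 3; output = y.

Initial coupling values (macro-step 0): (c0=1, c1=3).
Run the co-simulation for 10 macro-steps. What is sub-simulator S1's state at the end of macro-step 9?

S1 state at macro-step 9 = 5

macro 1: S0 reads c0=1 → after 3×micro: -1; S1 reads c0=-1 → after 1×micro: -1 ⇒ (c0=-1, c1=-1)
macro 2: S0 reads c0=-1 → after 3×micro: 5; S1 reads c0=5 → after 1×micro: 5 ⇒ (c0=5, c1=5)
macro 3: S0 reads c0=5 → after 3×micro: 5; S1 reads c0=5 → after 1×micro: 5 ⇒ (c0=5, c1=5)
macro 4: S0 reads c0=5 → after 3×micro: 5; S1 reads c0=5 → after 1×micro: 5 ⇒ (c0=5, c1=5)
macro 5: S0 reads c0=5 → after 3×micro: 5; S1 reads c0=5 → after 1×micro: 5 ⇒ (c0=5, c1=5)
macro 6: S0 reads c0=5 → after 3×micro: 5; S1 reads c0=5 → after 1×micro: 5 ⇒ (c0=5, c1=5)
macro 7: S0 reads c0=5 → after 3×micro: 5; S1 reads c0=5 → after 1×micro: 5 ⇒ (c0=5, c1=5)
macro 8: S0 reads c0=5 → after 3×micro: 5; S1 reads c0=5 → after 1×micro: 5 ⇒ (c0=5, c1=5)
macro 9: S0 reads c0=5 → after 3×micro: 5; S1 reads c0=5 → after 1×micro: 5 ⇒ (c0=5, c1=5)
macro 10: S0 reads c0=5 → after 3×micro: 5; S1 reads c0=5 → after 1×micro: 5 ⇒ (c0=5, c1=5)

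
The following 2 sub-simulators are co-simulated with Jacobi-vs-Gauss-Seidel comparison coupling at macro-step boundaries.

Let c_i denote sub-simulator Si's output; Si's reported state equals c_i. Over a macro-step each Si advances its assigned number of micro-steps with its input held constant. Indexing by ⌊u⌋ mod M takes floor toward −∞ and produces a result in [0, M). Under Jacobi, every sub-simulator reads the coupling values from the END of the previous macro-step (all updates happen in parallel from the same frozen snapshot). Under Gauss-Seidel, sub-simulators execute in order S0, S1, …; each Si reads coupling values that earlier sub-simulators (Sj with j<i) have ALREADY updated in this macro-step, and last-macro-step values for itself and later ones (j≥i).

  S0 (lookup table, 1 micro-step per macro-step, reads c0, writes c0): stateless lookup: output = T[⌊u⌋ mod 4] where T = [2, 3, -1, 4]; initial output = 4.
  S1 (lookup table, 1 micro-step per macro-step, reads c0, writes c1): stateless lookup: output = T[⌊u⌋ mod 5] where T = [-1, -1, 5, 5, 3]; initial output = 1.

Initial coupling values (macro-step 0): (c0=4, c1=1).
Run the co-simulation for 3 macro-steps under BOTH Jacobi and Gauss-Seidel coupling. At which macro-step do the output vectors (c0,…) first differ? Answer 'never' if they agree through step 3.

first divergence at macro-step: 1

[Jacobi] macro 1: S0 reads c0=4 → after 1×micro: 2; S1 reads c0=4 → after 1×micro: 3 ⇒ (c0=2, c1=3)
[Jacobi] macro 2: S0 reads c0=2 → after 1×micro: -1; S1 reads c0=2 → after 1×micro: 5 ⇒ (c0=-1, c1=5)
[Jacobi] macro 3: S0 reads c0=-1 → after 1×micro: 4; S1 reads c0=-1 → after 1×micro: 3 ⇒ (c0=4, c1=3)
[Gauss-Seidel] macro 1: S0 reads c0=4 → after 1×micro: 2; S1 reads c0=2 → after 1×micro: 5 ⇒ (c0=2, c1=5)
[Gauss-Seidel] macro 2: S0 reads c0=2 → after 1×micro: -1; S1 reads c0=-1 → after 1×micro: 3 ⇒ (c0=-1, c1=3)
[Gauss-Seidel] macro 3: S0 reads c0=-1 → after 1×micro: 4; S1 reads c0=4 → after 1×micro: 3 ⇒ (c0=4, c1=3)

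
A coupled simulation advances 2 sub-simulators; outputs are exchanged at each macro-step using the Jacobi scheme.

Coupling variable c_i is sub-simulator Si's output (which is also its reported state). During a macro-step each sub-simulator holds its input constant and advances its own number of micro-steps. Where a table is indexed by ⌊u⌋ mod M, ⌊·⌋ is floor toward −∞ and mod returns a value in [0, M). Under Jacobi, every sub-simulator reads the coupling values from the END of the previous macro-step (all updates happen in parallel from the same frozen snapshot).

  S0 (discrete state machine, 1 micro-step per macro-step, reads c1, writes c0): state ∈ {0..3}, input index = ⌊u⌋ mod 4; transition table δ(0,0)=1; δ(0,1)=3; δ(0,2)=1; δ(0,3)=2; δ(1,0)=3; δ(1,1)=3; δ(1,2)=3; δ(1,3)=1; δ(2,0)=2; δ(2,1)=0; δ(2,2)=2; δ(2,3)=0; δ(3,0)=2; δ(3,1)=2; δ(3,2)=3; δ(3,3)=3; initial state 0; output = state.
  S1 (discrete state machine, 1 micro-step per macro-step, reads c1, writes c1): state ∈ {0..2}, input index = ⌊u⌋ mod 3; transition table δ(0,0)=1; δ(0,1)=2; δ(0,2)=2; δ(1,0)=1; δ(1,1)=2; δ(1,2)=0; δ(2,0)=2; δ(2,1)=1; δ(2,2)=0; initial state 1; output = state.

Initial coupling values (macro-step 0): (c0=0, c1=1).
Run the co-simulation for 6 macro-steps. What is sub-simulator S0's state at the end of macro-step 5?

S0 state at macro-step 5 = 1

macro 1: S0 reads c1=1 → after 1×micro: 3; S1 reads c1=1 → after 1×micro: 2 ⇒ (c0=3, c1=2)
macro 2: S0 reads c1=2 → after 1×micro: 3; S1 reads c1=2 → after 1×micro: 0 ⇒ (c0=3, c1=0)
macro 3: S0 reads c1=0 → after 1×micro: 2; S1 reads c1=0 → after 1×micro: 1 ⇒ (c0=2, c1=1)
macro 4: S0 reads c1=1 → after 1×micro: 0; S1 reads c1=1 → after 1×micro: 2 ⇒ (c0=0, c1=2)
macro 5: S0 reads c1=2 → after 1×micro: 1; S1 reads c1=2 → after 1×micro: 0 ⇒ (c0=1, c1=0)
macro 6: S0 reads c1=0 → after 1×micro: 3; S1 reads c1=0 → after 1×micro: 1 ⇒ (c0=3, c1=1)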